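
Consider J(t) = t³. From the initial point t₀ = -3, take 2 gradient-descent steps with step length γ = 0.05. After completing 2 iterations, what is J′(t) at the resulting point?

J′(t) = 3t²
t₁ = -3 − 0.05·27 = -4.35
t₂ = -4.35 − 0.05·56.7675 = -7.188375
J′(t) at (-7.188375) = 155.018205421875

155.018205421875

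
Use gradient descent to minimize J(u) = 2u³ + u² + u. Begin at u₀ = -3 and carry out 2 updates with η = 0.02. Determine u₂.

-5.741648

J′(u) = 6u² + 2u + 1
Step 1: J′(-3) = 49; u₁ = -3 − 0.02·49 = -3.98
Step 2: J′(-3.98) = 88.0824; u₂ = -3.98 − 0.02·88.0824 = -5.741648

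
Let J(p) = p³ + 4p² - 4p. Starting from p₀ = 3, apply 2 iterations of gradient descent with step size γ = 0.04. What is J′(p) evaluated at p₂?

J′(p) = 3p² + 8p - 4
Step 1: J′(3) = 47; p₁ = 3 − 0.04·47 = 1.12
Step 2: J′(1.12) = 8.7232; p₂ = 1.12 − 0.04·8.7232 = 0.771072
J′(p) at (0.771072) = 3.952232087552

3.952232087552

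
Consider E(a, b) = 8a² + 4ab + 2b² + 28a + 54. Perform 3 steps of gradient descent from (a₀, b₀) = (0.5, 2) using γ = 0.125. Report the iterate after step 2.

∇E = (16a + 4b + 28, 4a + 4b)
Step 1: at (0.5, 2), ∇E = (44, 10) → (0.5, 2) − 0.125·(44, 10) = (-5, 0.75)
Step 2: at (-5, 0.75), ∇E = (-49, -17) → (-5, 0.75) − 0.125·(-49, -17) = (1.125, 2.875)

(1.125, 2.875)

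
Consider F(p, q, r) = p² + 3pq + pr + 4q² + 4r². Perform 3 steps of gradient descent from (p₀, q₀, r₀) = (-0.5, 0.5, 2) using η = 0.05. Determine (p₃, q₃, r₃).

∇F = (2p + 3q + r, 3p + 8q, p + 8r)
(p₁, q₁, r₁) = (-0.5, 0.5, 2) − 0.05·(2.5, 2.5, 15.5) = (-0.625, 0.375, 1.225)
(p₂, q₂, r₂) = (-0.625, 0.375, 1.225) − 0.05·(1.1, 1.125, 9.175) = (-0.68, 0.31875, 0.76625)
(p₃, q₃, r₃) = (-0.68, 0.31875, 0.76625) − 0.05·(0.3625, 0.51, 5.45) = (-0.698125, 0.29325, 0.49375)

(-0.698125, 0.29325, 0.49375)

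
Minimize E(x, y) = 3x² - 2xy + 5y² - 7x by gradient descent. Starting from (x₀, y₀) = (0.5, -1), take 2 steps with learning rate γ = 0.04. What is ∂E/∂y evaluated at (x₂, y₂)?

-4.248

∇E = (6x - 2y - 7, -2x + 10y)
(x₁, y₁) = (0.5, -1) − 0.04·(-2, -11) = (0.58, -0.56)
(x₂, y₂) = (0.58, -0.56) − 0.04·(-2.4, -6.76) = (0.676, -0.2896)
∂E/∂y at (0.676, -0.2896) = -4.248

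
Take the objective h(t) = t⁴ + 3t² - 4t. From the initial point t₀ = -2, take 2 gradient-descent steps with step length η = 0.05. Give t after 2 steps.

h′(t) = 4t³ + 6t - 4
Step 1: h′(-2) = -48; t₁ = -2 − 0.05·(-48) = 0.4
Step 2: h′(0.4) = -1.344; t₂ = 0.4 − 0.05·(-1.344) = 0.4672

0.4672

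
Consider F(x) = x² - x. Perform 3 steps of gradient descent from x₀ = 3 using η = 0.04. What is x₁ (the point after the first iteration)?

2.8

F′(x) = 2x - 1
Step 1: F′(3) = 5; x₁ = 3 − 0.04·5 = 2.8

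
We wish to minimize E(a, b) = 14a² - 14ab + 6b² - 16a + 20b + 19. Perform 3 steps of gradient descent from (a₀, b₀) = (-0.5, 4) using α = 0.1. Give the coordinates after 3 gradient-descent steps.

∇E = (28a - 14b - 16, -14a + 12b + 20)
(a₁, b₁) = (-0.5, 4) − 0.1·(-86, 75) = (8.1, -3.5)
(a₂, b₂) = (8.1, -3.5) − 0.1·(259.8, -135.4) = (-17.88, 10.04)
(a₃, b₃) = (-17.88, 10.04) − 0.1·(-657.2, 390.8) = (47.84, -29.04)

(47.84, -29.04)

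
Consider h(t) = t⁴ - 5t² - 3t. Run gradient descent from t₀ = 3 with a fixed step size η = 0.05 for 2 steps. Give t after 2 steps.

h′(t) = 4t³ - 10t - 3
t₁ = 3 − 0.05·75 = -0.75
t₂ = -0.75 − 0.05·2.8125 = -0.890625

-0.890625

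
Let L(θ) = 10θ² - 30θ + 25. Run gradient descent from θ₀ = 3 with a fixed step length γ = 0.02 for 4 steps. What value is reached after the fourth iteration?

1.6944

L′(θ) = 20θ - 30
θ₁ = 3 − 0.02·30 = 2.4
θ₂ = 2.4 − 0.02·18 = 2.04
θ₃ = 2.04 − 0.02·10.8 = 1.824
θ₄ = 1.824 − 0.02·6.48 = 1.6944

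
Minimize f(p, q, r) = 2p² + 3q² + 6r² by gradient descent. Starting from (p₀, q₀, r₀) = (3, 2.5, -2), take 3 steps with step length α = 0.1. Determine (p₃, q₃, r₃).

∇f = (4p, 6q, 12r)
(p₁, q₁, r₁) = (3, 2.5, -2) − 0.1·(12, 15, -24) = (1.8, 1, 0.4)
(p₂, q₂, r₂) = (1.8, 1, 0.4) − 0.1·(7.2, 6, 4.8) = (1.08, 0.4, -0.08)
(p₃, q₃, r₃) = (1.08, 0.4, -0.08) − 0.1·(4.32, 2.4, -0.96) = (0.648, 0.16, 0.016)

(0.648, 0.16, 0.016)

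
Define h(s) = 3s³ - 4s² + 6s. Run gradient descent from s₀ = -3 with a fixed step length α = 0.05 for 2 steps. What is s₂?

h′(s) = 9s² - 8s + 6
Step 1: h′(-3) = 111; s₁ = -3 − 0.05·111 = -8.55
Step 2: h′(-8.55) = 732.3225; s₂ = -8.55 − 0.05·732.3225 = -45.166125

-45.166125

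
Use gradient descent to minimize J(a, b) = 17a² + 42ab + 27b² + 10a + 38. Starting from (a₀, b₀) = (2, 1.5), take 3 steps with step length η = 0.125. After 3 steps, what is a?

-1496.546875

∇J = (34a + 42b + 10, 42a + 54b)
(a₁, b₁) = (2, 1.5) − 0.125·(141, 165) = (-15.625, -19.125)
(a₂, b₂) = (-15.625, -19.125) − 0.125·(-1324.5, -1689) = (149.9375, 192)
(a₃, b₃) = (149.9375, 192) − 0.125·(13171.875, 16665.375) = (-1496.546875, -1891.171875)
a = -1496.546875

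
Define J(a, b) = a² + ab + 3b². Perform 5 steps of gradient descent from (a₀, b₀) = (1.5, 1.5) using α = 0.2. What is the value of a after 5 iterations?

∇J = (2a + b, a + 6b)
Step 1: at (1.5, 1.5), ∇J = (4.5, 10.5) → (1.5, 1.5) − 0.2·(4.5, 10.5) = (0.6, -0.6)
Step 2: at (0.6, -0.6), ∇J = (0.6, -3) → (0.6, -0.6) − 0.2·(0.6, -3) = (0.48, 0)
Step 3: at (0.48, 0), ∇J = (0.96, 0.48) → (0.48, 0) − 0.2·(0.96, 0.48) = (0.288, -0.096)
Step 4: at (0.288, -0.096), ∇J = (0.48, -0.288) → (0.288, -0.096) − 0.2·(0.48, -0.288) = (0.192, -0.0384)
Step 5: at (0.192, -0.0384), ∇J = (0.3456, -0.0384) → (0.192, -0.0384) − 0.2·(0.3456, -0.0384) = (0.12288, -0.03072)
a = 0.12288

0.12288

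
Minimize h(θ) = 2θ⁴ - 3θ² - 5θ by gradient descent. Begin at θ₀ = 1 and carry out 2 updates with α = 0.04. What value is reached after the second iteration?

1.13922304

h′(θ) = 8θ³ - 6θ - 5
Step 1: h′(1) = -3; θ₁ = 1 − 0.04·(-3) = 1.12
Step 2: h′(1.12) = -0.480576; θ₂ = 1.12 − 0.04·(-0.480576) = 1.13922304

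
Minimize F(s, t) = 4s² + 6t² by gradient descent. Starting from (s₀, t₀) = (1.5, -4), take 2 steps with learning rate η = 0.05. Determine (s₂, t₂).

(0.54, -0.64)

∇F = (8s, 12t)
(s₁, t₁) = (1.5, -4) − 0.05·(12, -48) = (0.9, -1.6)
(s₂, t₂) = (0.9, -1.6) − 0.05·(7.2, -19.2) = (0.54, -0.64)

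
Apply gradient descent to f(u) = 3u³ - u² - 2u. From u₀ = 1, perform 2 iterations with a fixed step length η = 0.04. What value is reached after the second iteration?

0.7136

f′(u) = 9u² - 2u - 2
Step 1: f′(1) = 5; u₁ = 1 − 0.04·5 = 0.8
Step 2: f′(0.8) = 2.16; u₂ = 0.8 − 0.04·2.16 = 0.7136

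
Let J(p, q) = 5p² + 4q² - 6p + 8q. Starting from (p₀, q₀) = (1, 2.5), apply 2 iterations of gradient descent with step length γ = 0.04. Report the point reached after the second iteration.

∇J = (10p - 6, 8q + 8)
(p₁, q₁) = (1, 2.5) − 0.04·(4, 28) = (0.84, 1.38)
(p₂, q₂) = (0.84, 1.38) − 0.04·(2.4, 19.04) = (0.744, 0.6184)

(0.744, 0.6184)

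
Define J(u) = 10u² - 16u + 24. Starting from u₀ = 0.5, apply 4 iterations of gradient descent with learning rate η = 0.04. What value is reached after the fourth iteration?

J′(u) = 20u - 16
u₁ = 0.5 − 0.04·(-6) = 0.74
u₂ = 0.74 − 0.04·(-1.2) = 0.788
u₃ = 0.788 − 0.04·(-0.24) = 0.7976
u₄ = 0.7976 − 0.04·(-0.048) = 0.79952

0.79952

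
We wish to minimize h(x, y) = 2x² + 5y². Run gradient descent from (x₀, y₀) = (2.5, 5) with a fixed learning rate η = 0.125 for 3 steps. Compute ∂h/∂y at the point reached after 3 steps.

∇h = (4x, 10y)
Step 1: at (2.5, 5), ∇h = (10, 50) → (2.5, 5) − 0.125·(10, 50) = (1.25, -1.25)
Step 2: at (1.25, -1.25), ∇h = (5, -12.5) → (1.25, -1.25) − 0.125·(5, -12.5) = (0.625, 0.3125)
Step 3: at (0.625, 0.3125), ∇h = (2.5, 3.125) → (0.625, 0.3125) − 0.125·(2.5, 3.125) = (0.3125, -0.078125)
∂h/∂y at (0.3125, -0.078125) = -0.78125

-0.78125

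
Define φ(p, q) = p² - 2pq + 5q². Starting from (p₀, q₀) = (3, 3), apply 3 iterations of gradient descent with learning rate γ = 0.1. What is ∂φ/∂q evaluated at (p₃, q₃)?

0.768

∇φ = (2p - 2q, -2p + 10q)
Step 1: at (3, 3), ∇φ = (0, 24) → (3, 3) − 0.1·(0, 24) = (3, 0.6)
Step 2: at (3, 0.6), ∇φ = (4.8, 0) → (3, 0.6) − 0.1·(4.8, 0) = (2.52, 0.6)
Step 3: at (2.52, 0.6), ∇φ = (3.84, 0.96) → (2.52, 0.6) − 0.1·(3.84, 0.96) = (2.136, 0.504)
∂φ/∂q at (2.136, 0.504) = 0.768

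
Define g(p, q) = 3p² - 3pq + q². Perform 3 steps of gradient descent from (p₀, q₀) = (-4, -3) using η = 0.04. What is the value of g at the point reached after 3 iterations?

5.605749424128

∇g = (6p - 3q, -3p + 2q)
Step 1: at (-4, -3), ∇g = (-15, 6) → (-4, -3) − 0.04·(-15, 6) = (-3.4, -3.24)
Step 2: at (-3.4, -3.24), ∇g = (-10.68, 3.72) → (-3.4, -3.24) − 0.04·(-10.68, 3.72) = (-2.9728, -3.3888)
Step 3: at (-2.9728, -3.3888), ∇g = (-7.6704, 2.1408) → (-2.9728, -3.3888) − 0.04·(-7.6704, 2.1408) = (-2.665984, -3.474432)
g(-2.665984, -3.474432) = 5.605749424128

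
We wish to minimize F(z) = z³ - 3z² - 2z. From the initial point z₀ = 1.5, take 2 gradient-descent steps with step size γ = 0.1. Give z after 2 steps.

2.1683125

F′(z) = 3z² - 6z - 2
z₁ = 1.5 − 0.1·(-4.25) = 1.925
z₂ = 1.925 − 0.1·(-2.433125) = 2.1683125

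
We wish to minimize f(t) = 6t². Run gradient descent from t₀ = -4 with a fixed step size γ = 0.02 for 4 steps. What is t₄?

-1.33448704

f′(t) = 12t
t₁ = -4 − 0.02·(-48) = -3.04
t₂ = -3.04 − 0.02·(-36.48) = -2.3104
t₃ = -2.3104 − 0.02·(-27.7248) = -1.755904
t₄ = -1.755904 − 0.02·(-21.070848) = -1.33448704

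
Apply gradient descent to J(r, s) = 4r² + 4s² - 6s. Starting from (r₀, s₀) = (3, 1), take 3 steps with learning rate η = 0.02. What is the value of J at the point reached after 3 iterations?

10.48455364608

∇J = (8r, 8s - 6)
(r₁, s₁) = (3, 1) − 0.02·(24, 2) = (2.52, 0.96)
(r₂, s₂) = (2.52, 0.96) − 0.02·(20.16, 1.68) = (2.1168, 0.9264)
(r₃, s₃) = (2.1168, 0.9264) − 0.02·(16.9344, 1.4112) = (1.778112, 0.898176)
J(1.778112, 0.898176) = 10.48455364608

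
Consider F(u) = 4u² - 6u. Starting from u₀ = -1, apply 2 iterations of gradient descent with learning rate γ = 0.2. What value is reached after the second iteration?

0.12

F′(u) = 8u - 6
u₁ = -1 − 0.2·(-14) = 1.8
u₂ = 1.8 − 0.2·8.4 = 0.12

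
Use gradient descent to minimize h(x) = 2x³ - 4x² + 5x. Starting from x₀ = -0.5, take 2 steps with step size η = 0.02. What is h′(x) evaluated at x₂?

18.683358386784

h′(x) = 6x² - 8x + 5
Step 1: h′(-0.5) = 10.5; x₁ = -0.5 − 0.02·10.5 = -0.71
Step 2: h′(-0.71) = 13.7046; x₂ = -0.71 − 0.02·13.7046 = -0.984092
h′(x) at (-0.984092) = 18.683358386784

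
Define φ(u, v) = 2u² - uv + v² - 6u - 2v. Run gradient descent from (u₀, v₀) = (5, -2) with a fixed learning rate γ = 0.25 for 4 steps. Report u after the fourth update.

1.87109375

∇φ = (4u - v - 6, -u + 2v - 2)
Step 1: at (5, -2), ∇φ = (16, -11) → (5, -2) − 0.25·(16, -11) = (1, 0.75)
Step 2: at (1, 0.75), ∇φ = (-2.75, -1.5) → (1, 0.75) − 0.25·(-2.75, -1.5) = (1.6875, 1.125)
Step 3: at (1.6875, 1.125), ∇φ = (-0.375, -1.4375) → (1.6875, 1.125) − 0.25·(-0.375, -1.4375) = (1.78125, 1.484375)
Step 4: at (1.78125, 1.484375), ∇φ = (-0.359375, -0.8125) → (1.78125, 1.484375) − 0.25·(-0.359375, -0.8125) = (1.87109375, 1.6875)
u = 1.87109375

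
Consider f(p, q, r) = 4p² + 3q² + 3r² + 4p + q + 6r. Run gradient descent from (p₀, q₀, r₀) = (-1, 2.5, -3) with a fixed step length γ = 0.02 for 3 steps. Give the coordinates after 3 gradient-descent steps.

∇f = (8p + 4, 6q + 1, 6r + 6)
Step 1: at (-1, 2.5, -3), ∇f = (-4, 16, -12) → (-1, 2.5, -3) − 0.02·(-4, 16, -12) = (-0.92, 2.18, -2.76)
Step 2: at (-0.92, 2.18, -2.76), ∇f = (-3.36, 14.08, -10.56) → (-0.92, 2.18, -2.76) − 0.02·(-3.36, 14.08, -10.56) = (-0.8528, 1.8984, -2.5488)
Step 3: at (-0.8528, 1.8984, -2.5488), ∇f = (-2.8224, 12.3904, -9.2928) → (-0.8528, 1.8984, -2.5488) − 0.02·(-2.8224, 12.3904, -9.2928) = (-0.796352, 1.650592, -2.362944)

(-0.796352, 1.650592, -2.362944)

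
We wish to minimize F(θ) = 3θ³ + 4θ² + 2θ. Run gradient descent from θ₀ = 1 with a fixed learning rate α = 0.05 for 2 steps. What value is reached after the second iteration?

F′(θ) = 9θ² + 8θ + 2
θ₁ = 1 − 0.05·19 = 0.05
θ₂ = 0.05 − 0.05·2.4225 = -0.071125

-0.071125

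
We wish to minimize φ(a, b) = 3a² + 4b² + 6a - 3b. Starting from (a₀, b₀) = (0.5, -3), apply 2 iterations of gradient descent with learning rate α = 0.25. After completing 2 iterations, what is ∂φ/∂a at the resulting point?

2.25

∇φ = (6a + 6, 8b - 3)
Step 1: at (0.5, -3), ∇φ = (9, -27) → (0.5, -3) − 0.25·(9, -27) = (-1.75, 3.75)
Step 2: at (-1.75, 3.75), ∇φ = (-4.5, 27) → (-1.75, 3.75) − 0.25·(-4.5, 27) = (-0.625, -3)
∂φ/∂a at (-0.625, -3) = 2.25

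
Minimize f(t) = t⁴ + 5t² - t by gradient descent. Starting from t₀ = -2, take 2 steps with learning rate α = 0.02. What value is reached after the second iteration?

-0.66555328

f′(t) = 4t³ + 10t - 1
t₁ = -2 − 0.02·(-53) = -0.94
t₂ = -0.94 − 0.02·(-13.722336) = -0.66555328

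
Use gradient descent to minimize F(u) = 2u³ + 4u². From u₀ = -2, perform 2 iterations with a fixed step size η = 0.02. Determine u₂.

-2.374272

F′(u) = 6u² + 8u
u₁ = -2 − 0.02·8 = -2.16
u₂ = -2.16 − 0.02·10.7136 = -2.374272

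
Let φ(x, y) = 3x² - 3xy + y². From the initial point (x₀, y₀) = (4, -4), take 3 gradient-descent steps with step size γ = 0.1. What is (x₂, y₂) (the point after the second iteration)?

∇φ = (6x - 3y, -3x + 2y)
(x₁, y₁) = (4, -4) − 0.1·(36, -20) = (0.4, -2)
(x₂, y₂) = (0.4, -2) − 0.1·(8.4, -5.2) = (-0.44, -1.48)

(-0.44, -1.48)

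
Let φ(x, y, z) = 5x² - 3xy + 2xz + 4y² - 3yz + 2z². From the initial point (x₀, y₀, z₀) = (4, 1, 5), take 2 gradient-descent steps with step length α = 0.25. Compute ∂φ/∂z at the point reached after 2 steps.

∇φ = (10x - 3y + 2z, -3x + 8y - 3z, 2x - 3y + 4z)
(x₁, y₁, z₁) = (4, 1, 5) − 0.25·(47, -19, 25) = (-7.75, 5.75, -1.25)
(x₂, y₂, z₂) = (-7.75, 5.75, -1.25) − 0.25·(-97.25, 73, -37.75) = (16.5625, -12.5, 8.1875)
∂φ/∂z at (16.5625, -12.5, 8.1875) = 103.375

103.375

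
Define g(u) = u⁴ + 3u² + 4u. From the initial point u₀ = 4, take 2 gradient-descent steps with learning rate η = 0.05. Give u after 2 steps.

g′(u) = 4u³ + 6u + 4
Step 1: g′(4) = 284; u₁ = 4 − 0.05·284 = -10.2
Step 2: g′(-10.2) = -4302.032; u₂ = -10.2 − 0.05·(-4302.032) = 204.9016

204.9016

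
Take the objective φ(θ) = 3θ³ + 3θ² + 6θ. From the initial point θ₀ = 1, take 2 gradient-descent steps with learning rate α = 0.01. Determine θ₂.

0.626431

φ′(θ) = 9θ² + 6θ + 6
Step 1: φ′(1) = 21; θ₁ = 1 − 0.01·21 = 0.79
Step 2: φ′(0.79) = 16.3569; θ₂ = 0.79 − 0.01·16.3569 = 0.626431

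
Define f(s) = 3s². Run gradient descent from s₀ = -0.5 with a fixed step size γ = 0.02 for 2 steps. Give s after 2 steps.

f′(s) = 6s
Step 1: f′(-0.5) = -3; s₁ = -0.5 − 0.02·(-3) = -0.44
Step 2: f′(-0.44) = -2.64; s₂ = -0.44 − 0.02·(-2.64) = -0.3872

-0.3872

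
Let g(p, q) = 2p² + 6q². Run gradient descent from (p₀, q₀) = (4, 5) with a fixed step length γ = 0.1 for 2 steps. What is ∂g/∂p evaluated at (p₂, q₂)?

5.76

∇g = (4p, 12q)
(p₁, q₁) = (4, 5) − 0.1·(16, 60) = (2.4, -1)
(p₂, q₂) = (2.4, -1) − 0.1·(9.6, -12) = (1.44, 0.2)
∂g/∂p at (1.44, 0.2) = 5.76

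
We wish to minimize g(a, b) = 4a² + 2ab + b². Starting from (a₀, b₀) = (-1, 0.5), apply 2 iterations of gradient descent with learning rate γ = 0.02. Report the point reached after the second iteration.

(-0.7432, 0.5336)

∇g = (8a + 2b, 2a + 2b)
(a₁, b₁) = (-1, 0.5) − 0.02·(-7, -1) = (-0.86, 0.52)
(a₂, b₂) = (-0.86, 0.52) − 0.02·(-5.84, -0.68) = (-0.7432, 0.5336)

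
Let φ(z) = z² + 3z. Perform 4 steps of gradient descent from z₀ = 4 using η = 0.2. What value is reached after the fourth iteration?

φ′(z) = 2z + 3
z₁ = 4 − 0.2·11 = 1.8
z₂ = 1.8 − 0.2·6.6 = 0.48
z₃ = 0.48 − 0.2·3.96 = -0.312
z₄ = -0.312 − 0.2·2.376 = -0.7872

-0.7872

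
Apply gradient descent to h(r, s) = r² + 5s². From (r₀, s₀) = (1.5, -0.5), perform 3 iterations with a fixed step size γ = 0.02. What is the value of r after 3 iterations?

∇h = (2r, 10s)
(r₁, s₁) = (1.5, -0.5) − 0.02·(3, -5) = (1.44, -0.4)
(r₂, s₂) = (1.44, -0.4) − 0.02·(2.88, -4) = (1.3824, -0.32)
(r₃, s₃) = (1.3824, -0.32) − 0.02·(2.7648, -3.2) = (1.327104, -0.256)
r = 1.327104

1.327104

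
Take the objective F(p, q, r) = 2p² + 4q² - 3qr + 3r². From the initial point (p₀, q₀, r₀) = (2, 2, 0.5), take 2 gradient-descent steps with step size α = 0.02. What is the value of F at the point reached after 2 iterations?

∇F = (4p, 8q - 3r, -3q + 6r)
(p₁, q₁, r₁) = (2, 2, 0.5) − 0.02·(8, 14.5, -3) = (1.84, 1.71, 0.56)
(p₂, q₂, r₂) = (1.84, 1.71, 0.56) − 0.02·(7.36, 12, -1.77) = (1.6928, 1.47, 0.5954)
F(1.6928, 1.47, 0.5954) = 12.81253316

12.81253316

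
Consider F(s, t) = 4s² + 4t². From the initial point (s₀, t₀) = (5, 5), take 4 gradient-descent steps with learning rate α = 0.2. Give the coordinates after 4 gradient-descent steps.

(0.648, 0.648)

∇F = (8s, 8t)
Step 1: at (5, 5), ∇F = (40, 40) → (5, 5) − 0.2·(40, 40) = (-3, -3)
Step 2: at (-3, -3), ∇F = (-24, -24) → (-3, -3) − 0.2·(-24, -24) = (1.8, 1.8)
Step 3: at (1.8, 1.8), ∇F = (14.4, 14.4) → (1.8, 1.8) − 0.2·(14.4, 14.4) = (-1.08, -1.08)
Step 4: at (-1.08, -1.08), ∇F = (-8.64, -8.64) → (-1.08, -1.08) − 0.2·(-8.64, -8.64) = (0.648, 0.648)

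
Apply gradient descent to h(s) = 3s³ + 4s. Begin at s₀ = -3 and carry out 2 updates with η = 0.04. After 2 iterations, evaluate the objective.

h′(s) = 9s² + 4
s₁ = -3 − 0.04·85 = -6.4
s₂ = -6.4 − 0.04·372.64 = -21.3056
h(-21.3056) = -29098.885388238848

-29098.885388238848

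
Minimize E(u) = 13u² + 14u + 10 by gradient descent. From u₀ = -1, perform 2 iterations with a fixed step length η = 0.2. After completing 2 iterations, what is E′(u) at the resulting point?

-211.68

E′(u) = 26u + 14
Step 1: E′(-1) = -12; u₁ = -1 − 0.2·(-12) = 1.4
Step 2: E′(1.4) = 50.4; u₂ = 1.4 − 0.2·50.4 = -8.68
E′(u) at (-8.68) = -211.68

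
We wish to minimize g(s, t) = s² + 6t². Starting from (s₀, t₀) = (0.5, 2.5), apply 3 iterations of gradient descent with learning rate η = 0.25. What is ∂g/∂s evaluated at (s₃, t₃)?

∇g = (2s, 12t)
(s₁, t₁) = (0.5, 2.5) − 0.25·(1, 30) = (0.25, -5)
(s₂, t₂) = (0.25, -5) − 0.25·(0.5, -60) = (0.125, 10)
(s₃, t₃) = (0.125, 10) − 0.25·(0.25, 120) = (0.0625, -20)
∂g/∂s at (0.0625, -20) = 0.125

0.125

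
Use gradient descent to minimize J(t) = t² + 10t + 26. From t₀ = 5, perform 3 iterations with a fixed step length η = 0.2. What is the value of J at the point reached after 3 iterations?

J′(t) = 2t + 10
Step 1: J′(5) = 20; t₁ = 5 − 0.2·20 = 1
Step 2: J′(1) = 12; t₂ = 1 − 0.2·12 = -1.4
Step 3: J′(-1.4) = 7.2; t₃ = -1.4 − 0.2·7.2 = -2.84
J(-2.84) = 5.6656

5.6656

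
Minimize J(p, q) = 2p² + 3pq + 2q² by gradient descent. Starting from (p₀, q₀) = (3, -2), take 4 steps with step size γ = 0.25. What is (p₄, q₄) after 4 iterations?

∇J = (4p + 3q, 3p + 4q)
Step 1: at (3, -2), ∇J = (6, 1) → (3, -2) − 0.25·(6, 1) = (1.5, -2.25)
Step 2: at (1.5, -2.25), ∇J = (-0.75, -4.5) → (1.5, -2.25) − 0.25·(-0.75, -4.5) = (1.6875, -1.125)
Step 3: at (1.6875, -1.125), ∇J = (3.375, 0.5625) → (1.6875, -1.125) − 0.25·(3.375, 0.5625) = (0.84375, -1.265625)
Step 4: at (0.84375, -1.265625), ∇J = (-0.421875, -2.53125) → (0.84375, -1.265625) − 0.25·(-0.421875, -2.53125) = (0.94921875, -0.6328125)

(0.94921875, -0.6328125)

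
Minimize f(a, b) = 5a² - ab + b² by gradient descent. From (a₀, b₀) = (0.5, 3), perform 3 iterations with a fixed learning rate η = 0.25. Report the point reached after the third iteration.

(-0.40625, 0.5078125)

∇f = (10a - b, -a + 2b)
Step 1: at (0.5, 3), ∇f = (2, 5.5) → (0.5, 3) − 0.25·(2, 5.5) = (0, 1.625)
Step 2: at (0, 1.625), ∇f = (-1.625, 3.25) → (0, 1.625) − 0.25·(-1.625, 3.25) = (0.40625, 0.8125)
Step 3: at (0.40625, 0.8125), ∇f = (3.25, 1.21875) → (0.40625, 0.8125) − 0.25·(3.25, 1.21875) = (-0.40625, 0.5078125)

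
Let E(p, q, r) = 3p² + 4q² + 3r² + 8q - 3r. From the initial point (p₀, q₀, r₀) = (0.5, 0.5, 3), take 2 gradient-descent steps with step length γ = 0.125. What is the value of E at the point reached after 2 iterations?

-4.673828125

∇E = (6p, 8q + 8, 6r - 3)
(p₁, q₁, r₁) = (0.5, 0.5, 3) − 0.125·(3, 12, 15) = (0.125, -1, 1.125)
(p₂, q₂, r₂) = (0.125, -1, 1.125) − 0.125·(0.75, 0, 3.75) = (0.03125, -1, 0.65625)
E(0.03125, -1, 0.65625) = -4.673828125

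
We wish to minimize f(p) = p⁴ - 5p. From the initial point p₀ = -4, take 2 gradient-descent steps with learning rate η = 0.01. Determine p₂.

-1.23257524

f′(p) = 4p³ - 5
p₁ = -4 − 0.01·(-261) = -1.39
p₂ = -1.39 − 0.01·(-15.742476) = -1.23257524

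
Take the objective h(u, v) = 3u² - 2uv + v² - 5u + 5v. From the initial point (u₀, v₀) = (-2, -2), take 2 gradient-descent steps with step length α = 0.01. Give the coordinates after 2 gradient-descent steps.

∇h = (6u - 2v - 5, -2u + 2v + 5)
(u₁, v₁) = (-2, -2) − 0.01·(-13, 5) = (-1.87, -2.05)
(u₂, v₂) = (-1.87, -2.05) − 0.01·(-12.12, 4.64) = (-1.7488, -2.0964)

(-1.7488, -2.0964)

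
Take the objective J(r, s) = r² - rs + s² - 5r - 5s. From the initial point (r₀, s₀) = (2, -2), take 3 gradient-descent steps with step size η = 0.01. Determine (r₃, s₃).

∇J = (2r - s - 5, -r + 2s - 5)
(r₁, s₁) = (2, -2) − 0.01·(1, -11) = (1.99, -1.89)
(r₂, s₂) = (1.99, -1.89) − 0.01·(0.87, -10.77) = (1.9813, -1.7823)
(r₃, s₃) = (1.9813, -1.7823) − 0.01·(0.7449, -10.5459) = (1.973851, -1.676841)

(1.973851, -1.676841)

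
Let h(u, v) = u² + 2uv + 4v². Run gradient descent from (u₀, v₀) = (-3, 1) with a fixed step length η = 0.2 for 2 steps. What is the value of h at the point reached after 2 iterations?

∇h = (2u + 2v, 2u + 8v)
Step 1: at (-3, 1), ∇h = (-4, 2) → (-3, 1) − 0.2·(-4, 2) = (-2.2, 0.6)
Step 2: at (-2.2, 0.6), ∇h = (-3.2, 0.4) → (-2.2, 0.6) − 0.2·(-3.2, 0.4) = (-1.56, 0.52)
h(-1.56, 0.52) = 1.8928

1.8928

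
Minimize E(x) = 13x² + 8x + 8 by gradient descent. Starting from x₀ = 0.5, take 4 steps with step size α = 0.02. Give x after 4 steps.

E′(x) = 26x + 8
Step 1: E′(0.5) = 21; x₁ = 0.5 − 0.02·21 = 0.08
Step 2: E′(0.08) = 10.08; x₂ = 0.08 − 0.02·10.08 = -0.1216
Step 3: E′(-0.1216) = 4.8384; x₃ = -0.1216 − 0.02·4.8384 = -0.218368
Step 4: E′(-0.218368) = 2.322432; x₄ = -0.218368 − 0.02·2.322432 = -0.26481664

-0.26481664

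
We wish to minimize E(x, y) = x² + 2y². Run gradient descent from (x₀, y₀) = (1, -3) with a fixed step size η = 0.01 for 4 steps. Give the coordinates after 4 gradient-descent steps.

(0.92236816, -2.54803968)

∇E = (2x, 4y)
Step 1: at (1, -3), ∇E = (2, -12) → (1, -3) − 0.01·(2, -12) = (0.98, -2.88)
Step 2: at (0.98, -2.88), ∇E = (1.96, -11.52) → (0.98, -2.88) − 0.01·(1.96, -11.52) = (0.9604, -2.7648)
Step 3: at (0.9604, -2.7648), ∇E = (1.9208, -11.0592) → (0.9604, -2.7648) − 0.01·(1.9208, -11.0592) = (0.941192, -2.654208)
Step 4: at (0.941192, -2.654208), ∇E = (1.882384, -10.616832) → (0.941192, -2.654208) − 0.01·(1.882384, -10.616832) = (0.92236816, -2.54803968)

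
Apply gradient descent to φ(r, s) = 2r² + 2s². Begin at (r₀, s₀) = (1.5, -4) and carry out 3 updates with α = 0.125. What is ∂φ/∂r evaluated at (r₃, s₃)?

∇φ = (4r, 4s)
(r₁, s₁) = (1.5, -4) − 0.125·(6, -16) = (0.75, -2)
(r₂, s₂) = (0.75, -2) − 0.125·(3, -8) = (0.375, -1)
(r₃, s₃) = (0.375, -1) − 0.125·(1.5, -4) = (0.1875, -0.5)
∂φ/∂r at (0.1875, -0.5) = 0.75

0.75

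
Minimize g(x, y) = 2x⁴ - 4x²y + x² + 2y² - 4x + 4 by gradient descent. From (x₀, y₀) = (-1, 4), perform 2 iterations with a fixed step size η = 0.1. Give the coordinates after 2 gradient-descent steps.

∇g = (8x³ - 8xy + 2x - 4, -4x² + 4y)
(x₁, y₁) = (-1, 4) − 0.1·(18, 12) = (-2.8, 2.8)
(x₂, y₂) = (-2.8, 2.8) − 0.1·(-122.496, -20.16) = (9.4496, 4.816)

(9.4496, 4.816)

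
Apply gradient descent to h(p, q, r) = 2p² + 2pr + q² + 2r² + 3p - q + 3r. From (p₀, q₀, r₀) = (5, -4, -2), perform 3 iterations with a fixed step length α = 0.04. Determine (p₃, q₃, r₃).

∇h = (4p + 2r + 3, 2q - 1, 2p + 4r + 3)
(p₁, q₁, r₁) = (5, -4, -2) − 0.04·(19, -9, 5) = (4.24, -3.64, -2.2)
(p₂, q₂, r₂) = (4.24, -3.64, -2.2) − 0.04·(15.56, -8.28, 2.68) = (3.6176, -3.3088, -2.3072)
(p₃, q₃, r₃) = (3.6176, -3.3088, -2.3072) − 0.04·(12.856, -7.6176, 1.0064) = (3.10336, -3.004096, -2.347456)

(3.10336, -3.004096, -2.347456)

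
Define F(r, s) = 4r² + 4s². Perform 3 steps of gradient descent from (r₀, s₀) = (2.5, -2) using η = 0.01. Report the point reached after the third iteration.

∇F = (8r, 8s)
Step 1: at (2.5, -2), ∇F = (20, -16) → (2.5, -2) − 0.01·(20, -16) = (2.3, -1.84)
Step 2: at (2.3, -1.84), ∇F = (18.4, -14.72) → (2.3, -1.84) − 0.01·(18.4, -14.72) = (2.116, -1.6928)
Step 3: at (2.116, -1.6928), ∇F = (16.928, -13.5424) → (2.116, -1.6928) − 0.01·(16.928, -13.5424) = (1.94672, -1.557376)

(1.94672, -1.557376)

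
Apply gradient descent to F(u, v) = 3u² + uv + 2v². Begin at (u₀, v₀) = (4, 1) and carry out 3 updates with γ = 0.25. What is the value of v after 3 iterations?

∇F = (6u + v, u + 4v)
Step 1: at (4, 1), ∇F = (25, 8) → (4, 1) − 0.25·(25, 8) = (-2.25, -1)
Step 2: at (-2.25, -1), ∇F = (-14.5, -6.25) → (-2.25, -1) − 0.25·(-14.5, -6.25) = (1.375, 0.5625)
Step 3: at (1.375, 0.5625), ∇F = (8.8125, 3.625) → (1.375, 0.5625) − 0.25·(8.8125, 3.625) = (-0.828125, -0.34375)
v = -0.34375

-0.34375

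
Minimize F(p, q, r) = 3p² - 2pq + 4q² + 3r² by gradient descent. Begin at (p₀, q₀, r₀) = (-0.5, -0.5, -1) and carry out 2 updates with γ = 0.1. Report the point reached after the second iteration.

(-0.16, -0.1, -0.16)

∇F = (6p - 2q, -2p + 8q, 6r)
Step 1: at (-0.5, -0.5, -1), ∇F = (-2, -3, -6) → (-0.5, -0.5, -1) − 0.1·(-2, -3, -6) = (-0.3, -0.2, -0.4)
Step 2: at (-0.3, -0.2, -0.4), ∇F = (-1.4, -1, -2.4) → (-0.3, -0.2, -0.4) − 0.1·(-1.4, -1, -2.4) = (-0.16, -0.1, -0.16)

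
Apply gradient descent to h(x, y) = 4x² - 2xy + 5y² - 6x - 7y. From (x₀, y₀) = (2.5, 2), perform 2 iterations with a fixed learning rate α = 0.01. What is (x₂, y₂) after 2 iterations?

∇h = (8x - 2y - 6, -2x + 10y - 7)
(x₁, y₁) = (2.5, 2) − 0.01·(10, 8) = (2.4, 1.92)
(x₂, y₂) = (2.4, 1.92) − 0.01·(9.36, 7.4) = (2.3064, 1.846)

(2.3064, 1.846)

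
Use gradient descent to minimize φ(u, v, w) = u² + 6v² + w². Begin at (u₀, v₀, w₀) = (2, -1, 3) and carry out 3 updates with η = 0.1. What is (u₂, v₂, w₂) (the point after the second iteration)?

(1.28, -0.04, 1.92)

∇φ = (2u, 12v, 2w)
Step 1: at (2, -1, 3), ∇φ = (4, -12, 6) → (2, -1, 3) − 0.1·(4, -12, 6) = (1.6, 0.2, 2.4)
Step 2: at (1.6, 0.2, 2.4), ∇φ = (3.2, 2.4, 4.8) → (1.6, 0.2, 2.4) − 0.1·(3.2, 2.4, 4.8) = (1.28, -0.04, 1.92)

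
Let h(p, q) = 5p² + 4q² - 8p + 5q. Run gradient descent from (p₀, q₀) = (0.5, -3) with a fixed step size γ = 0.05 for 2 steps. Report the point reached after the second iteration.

∇h = (10p - 8, 8q + 5)
Step 1: at (0.5, -3), ∇h = (-3, -19) → (0.5, -3) − 0.05·(-3, -19) = (0.65, -2.05)
Step 2: at (0.65, -2.05), ∇h = (-1.5, -11.4) → (0.65, -2.05) − 0.05·(-1.5, -11.4) = (0.725, -1.48)

(0.725, -1.48)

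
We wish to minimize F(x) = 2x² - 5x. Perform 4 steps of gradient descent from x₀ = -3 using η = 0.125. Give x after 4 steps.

F′(x) = 4x - 5
x₁ = -3 − 0.125·(-17) = -0.875
x₂ = -0.875 − 0.125·(-8.5) = 0.1875
x₃ = 0.1875 − 0.125·(-4.25) = 0.71875
x₄ = 0.71875 − 0.125·(-2.125) = 0.984375

0.984375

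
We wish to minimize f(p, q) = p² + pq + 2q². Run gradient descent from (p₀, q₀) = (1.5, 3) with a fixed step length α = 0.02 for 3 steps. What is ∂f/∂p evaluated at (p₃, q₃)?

∇f = (2p + q, p + 4q)
(p₁, q₁) = (1.5, 3) − 0.02·(6, 13.5) = (1.38, 2.73)
(p₂, q₂) = (1.38, 2.73) − 0.02·(5.49, 12.3) = (1.2702, 2.484)
(p₃, q₃) = (1.2702, 2.484) − 0.02·(5.0244, 11.2062) = (1.169712, 2.259876)
∂f/∂p at (1.169712, 2.259876) = 4.5993

4.5993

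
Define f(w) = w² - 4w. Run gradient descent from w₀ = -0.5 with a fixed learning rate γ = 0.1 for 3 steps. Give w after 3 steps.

0.72

f′(w) = 2w - 4
Step 1: f′(-0.5) = -5; w₁ = -0.5 − 0.1·(-5) = 0
Step 2: f′(0) = -4; w₂ = 0 − 0.1·(-4) = 0.4
Step 3: f′(0.4) = -3.2; w₃ = 0.4 − 0.1·(-3.2) = 0.72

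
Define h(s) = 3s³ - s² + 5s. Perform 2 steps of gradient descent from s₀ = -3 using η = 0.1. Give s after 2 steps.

-149.096

h′(s) = 9s² - 2s + 5
Step 1: h′(-3) = 92; s₁ = -3 − 0.1·92 = -12.2
Step 2: h′(-12.2) = 1368.96; s₂ = -12.2 − 0.1·1368.96 = -149.096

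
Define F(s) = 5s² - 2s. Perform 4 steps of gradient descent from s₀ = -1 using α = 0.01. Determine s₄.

F′(s) = 10s - 2
Step 1: F′(-1) = -12; s₁ = -1 − 0.01·(-12) = -0.88
Step 2: F′(-0.88) = -10.8; s₂ = -0.88 − 0.01·(-10.8) = -0.772
Step 3: F′(-0.772) = -9.72; s₃ = -0.772 − 0.01·(-9.72) = -0.6748
Step 4: F′(-0.6748) = -8.748; s₄ = -0.6748 − 0.01·(-8.748) = -0.58732

-0.58732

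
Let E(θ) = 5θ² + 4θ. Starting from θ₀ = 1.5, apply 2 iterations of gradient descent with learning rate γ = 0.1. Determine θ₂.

E′(θ) = 10θ + 4
Step 1: E′(1.5) = 19; θ₁ = 1.5 − 0.1·19 = -0.4
Step 2: E′(-0.4) = 0; θ₂ = -0.4 − 0.1·0 = -0.4

-0.4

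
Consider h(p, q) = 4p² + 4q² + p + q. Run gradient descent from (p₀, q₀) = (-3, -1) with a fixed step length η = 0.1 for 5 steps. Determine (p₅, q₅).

(-0.12592, -0.12528)

∇h = (8p + 1, 8q + 1)
(p₁, q₁) = (-3, -1) − 0.1·(-23, -7) = (-0.7, -0.3)
(p₂, q₂) = (-0.7, -0.3) − 0.1·(-4.6, -1.4) = (-0.24, -0.16)
(p₃, q₃) = (-0.24, -0.16) − 0.1·(-0.92, -0.28) = (-0.148, -0.132)
(p₄, q₄) = (-0.148, -0.132) − 0.1·(-0.184, -0.056) = (-0.1296, -0.1264)
(p₅, q₅) = (-0.1296, -0.1264) − 0.1·(-0.0368, -0.0112) = (-0.12592, -0.12528)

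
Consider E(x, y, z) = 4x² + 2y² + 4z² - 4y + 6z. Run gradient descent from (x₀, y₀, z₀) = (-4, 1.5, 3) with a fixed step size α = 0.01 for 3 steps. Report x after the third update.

∇E = (8x, 4y - 4, 8z + 6)
(x₁, y₁, z₁) = (-4, 1.5, 3) − 0.01·(-32, 2, 30) = (-3.68, 1.48, 2.7)
(x₂, y₂, z₂) = (-3.68, 1.48, 2.7) − 0.01·(-29.44, 1.92, 27.6) = (-3.3856, 1.4608, 2.424)
(x₃, y₃, z₃) = (-3.3856, 1.4608, 2.424) − 0.01·(-27.0848, 1.8432, 25.392) = (-3.114752, 1.442368, 2.17008)
x = -3.114752

-3.114752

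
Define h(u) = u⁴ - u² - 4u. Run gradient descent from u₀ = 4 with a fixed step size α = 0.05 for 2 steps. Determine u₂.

h′(u) = 4u³ - 2u - 4
u₁ = 4 − 0.05·244 = -8.2
u₂ = -8.2 − 0.05·(-2193.072) = 101.4536

101.4536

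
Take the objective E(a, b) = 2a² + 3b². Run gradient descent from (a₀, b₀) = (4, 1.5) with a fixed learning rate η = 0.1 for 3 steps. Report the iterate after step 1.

∇E = (4a, 6b)
Step 1: at (4, 1.5), ∇E = (16, 9) → (4, 1.5) − 0.1·(16, 9) = (2.4, 0.6)

(2.4, 0.6)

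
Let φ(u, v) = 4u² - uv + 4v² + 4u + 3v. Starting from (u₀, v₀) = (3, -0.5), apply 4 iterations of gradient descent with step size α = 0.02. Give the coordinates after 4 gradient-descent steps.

∇φ = (8u - v + 4, -u + 8v + 3)
Step 1: at (3, -0.5), ∇φ = (28.5, -4) → (3, -0.5) − 0.02·(28.5, -4) = (2.43, -0.42)
Step 2: at (2.43, -0.42), ∇φ = (23.86, -2.79) → (2.43, -0.42) − 0.02·(23.86, -2.79) = (1.9528, -0.3642)
Step 3: at (1.9528, -0.3642), ∇φ = (19.9866, -1.8664) → (1.9528, -0.3642) − 0.02·(19.9866, -1.8664) = (1.553068, -0.326872)
Step 4: at (1.553068, -0.326872), ∇φ = (16.751416, -1.168044) → (1.553068, -0.326872) − 0.02·(16.751416, -1.168044) = (1.21803968, -0.30351112)

(1.21803968, -0.30351112)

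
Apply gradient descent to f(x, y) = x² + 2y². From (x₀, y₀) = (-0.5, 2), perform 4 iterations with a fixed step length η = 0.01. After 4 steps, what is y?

1.69869312

∇f = (2x, 4y)
(x₁, y₁) = (-0.5, 2) − 0.01·(-1, 8) = (-0.49, 1.92)
(x₂, y₂) = (-0.49, 1.92) − 0.01·(-0.98, 7.68) = (-0.4802, 1.8432)
(x₃, y₃) = (-0.4802, 1.8432) − 0.01·(-0.9604, 7.3728) = (-0.470596, 1.769472)
(x₄, y₄) = (-0.470596, 1.769472) − 0.01·(-0.941192, 7.077888) = (-0.46118408, 1.69869312)
y = 1.69869312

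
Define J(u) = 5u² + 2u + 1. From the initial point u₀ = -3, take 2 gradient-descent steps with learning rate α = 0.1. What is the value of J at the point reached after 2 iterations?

J′(u) = 10u + 2
u₁ = -3 − 0.1·(-28) = -0.2
u₂ = -0.2 − 0.1·0 = -0.2
J(-0.2) = 0.8

0.8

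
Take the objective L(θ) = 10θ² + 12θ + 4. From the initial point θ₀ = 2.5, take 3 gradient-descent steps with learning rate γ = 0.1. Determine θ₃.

-3.7

L′(θ) = 20θ + 12
θ₁ = 2.5 − 0.1·62 = -3.7
θ₂ = -3.7 − 0.1·(-62) = 2.5
θ₃ = 2.5 − 0.1·62 = -3.7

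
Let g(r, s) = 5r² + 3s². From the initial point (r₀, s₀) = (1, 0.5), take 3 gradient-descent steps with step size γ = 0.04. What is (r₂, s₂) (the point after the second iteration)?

∇g = (10r, 6s)
Step 1: at (1, 0.5), ∇g = (10, 3) → (1, 0.5) − 0.04·(10, 3) = (0.6, 0.38)
Step 2: at (0.6, 0.38), ∇g = (6, 2.28) → (0.6, 0.38) − 0.04·(6, 2.28) = (0.36, 0.2888)

(0.36, 0.2888)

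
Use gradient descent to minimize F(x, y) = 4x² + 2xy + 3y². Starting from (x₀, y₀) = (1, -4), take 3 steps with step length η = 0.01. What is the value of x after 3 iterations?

∇F = (8x + 2y, 2x + 6y)
Step 1: at (1, -4), ∇F = (0, -22) → (1, -4) − 0.01·(0, -22) = (1, -3.78)
Step 2: at (1, -3.78), ∇F = (0.44, -20.68) → (1, -3.78) − 0.01·(0.44, -20.68) = (0.9956, -3.5732)
Step 3: at (0.9956, -3.5732), ∇F = (0.8184, -19.448) → (0.9956, -3.5732) − 0.01·(0.8184, -19.448) = (0.987416, -3.37872)
x = 0.987416

0.987416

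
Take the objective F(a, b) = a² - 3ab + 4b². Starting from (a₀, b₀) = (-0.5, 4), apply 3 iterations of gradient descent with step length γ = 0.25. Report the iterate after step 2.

(-1.90625, 6.4375)

∇F = (2a - 3b, -3a + 8b)
Step 1: at (-0.5, 4), ∇F = (-13, 33.5) → (-0.5, 4) − 0.25·(-13, 33.5) = (2.75, -4.375)
Step 2: at (2.75, -4.375), ∇F = (18.625, -43.25) → (2.75, -4.375) − 0.25·(18.625, -43.25) = (-1.90625, 6.4375)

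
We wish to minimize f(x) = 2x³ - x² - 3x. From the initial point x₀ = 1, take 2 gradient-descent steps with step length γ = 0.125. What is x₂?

f′(x) = 6x² - 2x - 3
Step 1: f′(1) = 1; x₁ = 1 − 0.125·1 = 0.875
Step 2: f′(0.875) = -0.15625; x₂ = 0.875 − 0.125·(-0.15625) = 0.89453125

0.89453125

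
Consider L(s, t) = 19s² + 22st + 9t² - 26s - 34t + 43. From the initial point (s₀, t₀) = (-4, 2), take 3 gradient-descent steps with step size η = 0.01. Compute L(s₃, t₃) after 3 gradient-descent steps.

∇L = (38s + 22t - 26, 22s + 18t - 34)
(s₁, t₁) = (-4, 2) − 0.01·(-134, -86) = (-2.66, 2.86)
(s₂, t₂) = (-2.66, 2.86) − 0.01·(-64.16, -41.04) = (-2.0184, 3.2704)
(s₃, t₃) = (-2.0184, 3.2704) − 0.01·(-30.7504, -19.5376) = (-1.710896, 3.465776)
L(-1.710896, 3.465776) = 2.916668376576

2.916668376576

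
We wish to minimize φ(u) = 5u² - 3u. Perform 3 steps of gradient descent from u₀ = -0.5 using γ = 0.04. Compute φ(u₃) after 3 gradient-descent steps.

φ′(u) = 10u - 3
Step 1: φ′(-0.5) = -8; u₁ = -0.5 − 0.04·(-8) = -0.18
Step 2: φ′(-0.18) = -4.8; u₂ = -0.18 − 0.04·(-4.8) = 0.012
Step 3: φ′(0.012) = -2.88; u₃ = 0.012 − 0.04·(-2.88) = 0.1272
φ(0.1272) = -0.3007008

-0.3007008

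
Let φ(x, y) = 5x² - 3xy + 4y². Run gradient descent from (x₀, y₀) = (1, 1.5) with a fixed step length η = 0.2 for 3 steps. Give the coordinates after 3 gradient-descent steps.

∇φ = (10x - 3y, -3x + 8y)
(x₁, y₁) = (1, 1.5) − 0.2·(5.5, 9) = (-0.1, -0.3)
(x₂, y₂) = (-0.1, -0.3) − 0.2·(-0.1, -2.1) = (-0.08, 0.12)
(x₃, y₃) = (-0.08, 0.12) − 0.2·(-1.16, 1.2) = (0.152, -0.12)

(0.152, -0.12)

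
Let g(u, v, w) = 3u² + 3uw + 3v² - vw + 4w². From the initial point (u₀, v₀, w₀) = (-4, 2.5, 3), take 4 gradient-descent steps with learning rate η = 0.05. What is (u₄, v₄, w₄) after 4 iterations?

∇g = (6u + 3w, 6v - w, 3u - v + 8w)
Step 1: at (-4, 2.5, 3), ∇g = (-15, 12, 9.5) → (-4, 2.5, 3) − 0.05·(-15, 12, 9.5) = (-3.25, 1.9, 2.525)
Step 2: at (-3.25, 1.9, 2.525), ∇g = (-11.925, 8.875, 8.55) → (-3.25, 1.9, 2.525) − 0.05·(-11.925, 8.875, 8.55) = (-2.65375, 1.45625, 2.0975)
Step 3: at (-2.65375, 1.45625, 2.0975), ∇g = (-9.63, 6.64, 7.3625) → (-2.65375, 1.45625, 2.0975) − 0.05·(-9.63, 6.64, 7.3625) = (-2.17225, 1.12425, 1.729375)
Step 4: at (-2.17225, 1.12425, 1.729375), ∇g = (-7.845375, 5.016125, 6.194) → (-2.17225, 1.12425, 1.729375) − 0.05·(-7.845375, 5.016125, 6.194) = (-1.77998125, 0.87344375, 1.419675)

(-1.77998125, 0.87344375, 1.419675)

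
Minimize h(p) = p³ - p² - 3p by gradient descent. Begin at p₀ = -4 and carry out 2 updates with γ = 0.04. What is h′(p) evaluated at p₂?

380.921459761152

h′(p) = 3p² - 2p - 3
p₁ = -4 − 0.04·53 = -6.12
p₂ = -6.12 − 0.04·121.6032 = -10.984128
h′(p) at (-10.984128) = 380.921459761152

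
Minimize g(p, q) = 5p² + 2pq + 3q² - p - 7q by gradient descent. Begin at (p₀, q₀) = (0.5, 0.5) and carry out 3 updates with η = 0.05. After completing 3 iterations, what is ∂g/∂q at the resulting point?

∇g = (10p + 2q - 1, 2p + 6q - 7)
(p₁, q₁) = (0.5, 0.5) − 0.05·(5, -3) = (0.25, 0.65)
(p₂, q₂) = (0.25, 0.65) − 0.05·(2.8, -2.6) = (0.11, 0.78)
(p₃, q₃) = (0.11, 0.78) − 0.05·(1.66, -2.1) = (0.027, 0.885)
∂g/∂q at (0.027, 0.885) = -1.636

-1.636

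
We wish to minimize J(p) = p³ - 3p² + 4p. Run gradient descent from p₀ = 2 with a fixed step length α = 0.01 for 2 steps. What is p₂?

J′(p) = 3p² - 6p + 4
p₁ = 2 − 0.01·4 = 1.96
p₂ = 1.96 − 0.01·3.7648 = 1.922352

1.922352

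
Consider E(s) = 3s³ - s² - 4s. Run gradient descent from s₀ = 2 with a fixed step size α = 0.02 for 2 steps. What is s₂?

1.204352

E′(s) = 9s² - 2s - 4
s₁ = 2 − 0.02·28 = 1.44
s₂ = 1.44 − 0.02·11.7824 = 1.204352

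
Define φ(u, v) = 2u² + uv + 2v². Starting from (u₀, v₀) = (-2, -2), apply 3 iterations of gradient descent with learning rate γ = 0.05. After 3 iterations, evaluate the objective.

∇φ = (4u + v, u + 4v)
Step 1: at (-2, -2), ∇φ = (-10, -10) → (-2, -2) − 0.05·(-10, -10) = (-1.5, -1.5)
Step 2: at (-1.5, -1.5), ∇φ = (-7.5, -7.5) → (-1.5, -1.5) − 0.05·(-7.5, -7.5) = (-1.125, -1.125)
Step 3: at (-1.125, -1.125), ∇φ = (-5.625, -5.625) → (-1.125, -1.125) − 0.05·(-5.625, -5.625) = (-0.84375, -0.84375)
φ(-0.84375, -0.84375) = 3.5595703125

3.5595703125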